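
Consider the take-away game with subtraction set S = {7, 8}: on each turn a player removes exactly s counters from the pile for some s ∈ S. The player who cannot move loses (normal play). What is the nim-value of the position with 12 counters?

1

G(0) = 0
G(1) = mex{} = 0
G(2) = mex{} = 0
G(3) = mex{} = 0
G(4) = mex{} = 0
G(5) = mex{} = 0
G(6) = mex{} = 0
G(7) = mex{0} = 1
G(8) = mex{0,0} = 1
G(9) = mex{0,0} = 1
G(10) = mex{0,0} = 1
G(11) = mex{0,0} = 1
G(12) = mex{0,0} = 1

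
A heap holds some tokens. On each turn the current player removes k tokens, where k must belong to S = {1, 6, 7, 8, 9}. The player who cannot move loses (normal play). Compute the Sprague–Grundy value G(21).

3

n :  0  1  2  3  4  5  6  7  8  9 10 11 12 13 14 15 16 17 18 19 20 21
G :  0  1  0  1  0  1  2  3  2  3  2  3  4  5  0  1  0  1  0  1  2  3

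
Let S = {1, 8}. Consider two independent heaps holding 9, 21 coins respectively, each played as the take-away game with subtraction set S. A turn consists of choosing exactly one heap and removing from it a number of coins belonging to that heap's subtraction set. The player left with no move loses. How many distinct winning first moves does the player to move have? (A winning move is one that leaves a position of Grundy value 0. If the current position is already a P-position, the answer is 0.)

3

All heaps use S = {1, 8}:
n :  0  1  2  3  4  5  6  7  8  9 10 11 12 13 14 15 16 17 18 19 20 21
G :  0  1  0  1  0  1  0  1  2  0  1  0  1  0  1  0  1  2  0  1  0  1
Heap A: G(9) = 0.
Heap B: G(21) = 1.
Combined Grundy value = 0 ⊕ 1 = 1.
A winning move leaves total XOR = 0, i.e. changes one component's Grundy value g to g ⊕ X where X is the current total.
Heap A: need g' = 0⊕1 = 1. Options: 9−1→G=2, 9−8→G=1. Hits: 1.
Heap B: need g' = 1⊕1 = 0. Options: 21−1→G=0, 21−8→G=0. Hits: 2.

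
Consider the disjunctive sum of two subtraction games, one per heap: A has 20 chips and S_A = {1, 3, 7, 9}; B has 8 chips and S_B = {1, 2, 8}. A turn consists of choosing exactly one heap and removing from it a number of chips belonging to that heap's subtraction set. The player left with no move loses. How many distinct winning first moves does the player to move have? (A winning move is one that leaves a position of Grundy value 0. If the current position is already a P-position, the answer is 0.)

Heap A, S = {1, 3, 7, 9}:
G(0) = 0
G(1) = mex{0} = 1
G(2) = mex{1} = 0
G(3) = mex{0,0} = 1
G(4) = mex{1,1} = 0
G(5) = mex{0,0} = 1
G(6) = mex{1,1} = 0
G(7) = mex{0,0,0} = 1
G(8) = mex{1,1,1} = 0
G(9) = mex{0,0,0,0} = 1
G(10) = mex{1,1,1,1} = 0
G(11) = mex{0,0,0,0} = 1
G(12) = mex{1,1,1,1} = 0
G(13) = mex{0,0,0,0} = 1
G(14) = mex{1,1,1,1} = 0
G(15) = mex{0,0,0,0} = 1
G(16) = mex{1,1,1,1} = 0
G(17) = mex{0,0,0,0} = 1
G(18) = mex{1,1,1,1} = 0
G(19) = mex{0,0,0,0} = 1
G(20) = mex{1,1,1,1} = 0
G_A(20) = 0.
Heap B, S = {1, 2, 8}:
n : 0 1 2 3 4 5 6 7 8
G : 0 1 2 0 1 2 0 1 2
G_B(8) = 2.
Combined Grundy value = 0 ⊕ 2 = 2.
A winning move leaves total XOR = 0, i.e. changes one component's Grundy value g to g ⊕ X where X is the current total.
Heap A: need g' = 0⊕2 = 2. Options: 20−1→G=1, 20−3→G=1, 20−7→G=1, 20−9→G=1. Hits: 0.
Heap B: need g' = 2⊕2 = 0. Options: 8−1→G=1, 8−2→G=0, 8−8→G=0. Hits: 2.

2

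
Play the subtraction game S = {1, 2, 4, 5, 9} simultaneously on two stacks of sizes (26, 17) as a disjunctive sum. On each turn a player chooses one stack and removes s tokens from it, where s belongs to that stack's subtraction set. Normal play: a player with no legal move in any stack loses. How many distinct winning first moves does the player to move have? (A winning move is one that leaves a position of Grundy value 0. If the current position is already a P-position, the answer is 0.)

All stacks use S = {1, 2, 4, 5, 9}:
n :  0  1  2  3  4  5  6  7  8  9 10 11 12 13 14 15 16 17 18 19 20 21 22 23 24 25 26
G :  0  1  2  0  1  2  0  1  2  3  4  5  3  0  1  2  0  1  2  0  1  2  3  4  5  3  0
Stack A: G(26) = 0.
Stack B: G(17) = 1.
Combined Grundy value = 0 ⊕ 1 = 1.
A winning move leaves total XOR = 0, i.e. changes one component's Grundy value g to g ⊕ X where X is the current total.
Stack A: need g' = 0⊕1 = 1. Options: 26−1→G=3, 26−2→G=5, 26−4→G=3, 26−5→G=2, 26−9→G=1. Hits: 1.
Stack B: need g' = 1⊕1 = 0. Options: 17−1→G=0, 17−2→G=2, 17−4→G=0, 17−5→G=3, 17−9→G=2. Hits: 2.

3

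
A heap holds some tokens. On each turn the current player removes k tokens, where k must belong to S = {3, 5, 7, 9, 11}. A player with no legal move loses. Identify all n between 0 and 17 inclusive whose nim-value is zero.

n :  0  1  2  3  4  5  6  7  8  9 10 11 12 13 14 15 16 17
G :  0  0  0  1  1  1  2  2  2  3  3  3  4  4  0  0  0  1
P-positions are exactly the n with G(n) = 0.

0, 1, 2, 14, 15, 16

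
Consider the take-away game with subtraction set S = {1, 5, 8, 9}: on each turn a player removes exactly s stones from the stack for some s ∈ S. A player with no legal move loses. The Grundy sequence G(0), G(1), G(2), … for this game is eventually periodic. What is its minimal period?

G(0) = 0
G(1) = mex{0} = 1
G(2) = mex{1} = 0
G(3) = mex{0} = 1
G(4) = mex{1} = 0
G(5) = mex{0,0} = 1
G(6) = mex{1,1} = 0
G(7) = mex{0,0} = 1
G(8) = mex{1,1,0} = 2
G(9) = mex{2,0,1,0} = 3
G(10) = mex{3,1,0,1} = 2
G(11) = mex{2,0,1,0} = 3
G(12) = mex{3,1,0,1} = 2
G(13) = mex{2,2,1,0} = 3
G(14) = mex{3,3,0,1} = 2
G(15) = mex{2,2,1,0} = 3
G(16) = mex{3,3,2,1} = 0
G(17) = mex{0,2,3,2} = 1
G(18) = mex{1,3,2,3} = 0
G(19) = mex{0,2,3,2} = 1
G(20) = mex{1,3,2,3} = 0
G(21) = mex{0,0,3,2} = 1
G(22) = mex{1,1,2,3} = 0
G(23) = mex{0,0,3,2} = 1
G(24) = mex{1,1,0,3} = 2
G(25) = mex{2,0,1,0} = 3
G(26) = mex{3,1,0,1} = 2
G(27) = mex{2,0,1,0} = 3
G(28) = mex{3,1,0,1} = 2
G(29) = mex{2,2,1,0} = 3
G(30) = mex{3,3,0,1} = 2
G(31) = mex{2,2,1,0} = 3
G(32) = mex{3,3,2,1} = 0
G(33) = mex{0,2,3,2} = 1
G(n+16) = G(n) holds for n = 0,…,8 (a full window of length max(S) = 9), so the sequence is purely periodic with period 16.

16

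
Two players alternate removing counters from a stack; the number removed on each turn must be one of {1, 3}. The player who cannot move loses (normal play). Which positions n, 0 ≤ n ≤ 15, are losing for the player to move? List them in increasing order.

0, 2, 4, 6, 8, 10, 12, 14

n :  0  1  2  3  4  5  6  7  8  9 10 11 12 13 14 15
G :  0  1  0  1  0  1  0  1  0  1  0  1  0  1  0  1
P-positions are exactly the n with G(n) = 0.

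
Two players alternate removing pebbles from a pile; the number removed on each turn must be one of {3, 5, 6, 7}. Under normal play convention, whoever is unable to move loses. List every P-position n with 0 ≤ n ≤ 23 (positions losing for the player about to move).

0, 1, 2, 10, 11, 12, 20, 21, 22

G(0) = 0
G(1) = mex{} = 0
G(2) = mex{} = 0
G(3) = mex{0} = 1
G(4) = mex{0} = 1
G(5) = mex{0,0} = 1
G(6) = mex{1,0,0} = 2
G(7) = mex{1,0,0,0} = 2
G(8) = mex{1,1,0,0} = 2
G(9) = mex{2,1,1,0} = 3
G(10) = mex{2,1,1,1} = 0
G(11) = mex{2,2,1,1} = 0
G(12) = mex{3,2,2,1} = 0
G(13) = mex{0,2,2,2} = 1
G(14) = mex{0,3,2,2} = 1
G(15) = mex{0,0,3,2} = 1
G(16) = mex{1,0,0,3} = 2
G(17) = mex{1,0,0,0} = 2
G(18) = mex{1,1,0,0} = 2
G(19) = mex{2,1,1,0} = 3
G(20) = mex{2,1,1,1} = 0
G(21) = mex{2,2,1,1} = 0
G(22) = mex{3,2,2,1} = 0
G(23) = mex{0,2,2,2} = 1
P-positions are exactly the n with G(n) = 0.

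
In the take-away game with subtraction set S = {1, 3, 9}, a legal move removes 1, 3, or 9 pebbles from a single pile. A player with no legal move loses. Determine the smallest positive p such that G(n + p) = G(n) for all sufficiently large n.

2

n :  0  1  2  3  4  5  6  7  8  9 10 11 12 13 14
G :  0  1  0  1  0  1  0  1  0  1  0  1  0  1  0
G(n+2) = G(n) holds for n = 0,…,8 (a full window of length max(S) = 9), so the sequence is purely periodic with period 2.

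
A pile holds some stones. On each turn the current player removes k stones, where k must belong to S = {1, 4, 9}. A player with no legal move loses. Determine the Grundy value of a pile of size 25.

G(0) = 0
G(1) = mex{0} = 1
G(2) = mex{1} = 0
G(3) = mex{0} = 1
G(4) = mex{1,0} = 2
G(5) = mex{2,1} = 0
G(6) = mex{0,0} = 1
G(7) = mex{1,1} = 0
G(8) = mex{0,2} = 1
G(9) = mex{1,0,0} = 2
G(10) = mex{2,1,1} = 0
G(11) = mex{0,0,0} = 1
G(12) = mex{1,1,1} = 0
G(13) = mex{0,2,2} = 1
G(14) = mex{1,0,0} = 2
G(15) = mex{2,1,1} = 0
G(16) = mex{0,0,0} = 1
G(17) = mex{1,1,1} = 0
G(18) = mex{0,2,2} = 1
G(19) = mex{1,0,0} = 2
G(20) = mex{2,1,1} = 0
G(21) = mex{0,0,0} = 1
G(22) = mex{1,1,1} = 0
G(23) = mex{0,2,2} = 1
G(24) = mex{1,0,0} = 2
G(25) = mex{2,1,1} = 0

0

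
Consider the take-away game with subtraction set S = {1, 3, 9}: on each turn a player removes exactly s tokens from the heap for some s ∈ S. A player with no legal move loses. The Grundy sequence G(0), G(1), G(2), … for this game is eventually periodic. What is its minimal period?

G(0) = 0
G(1) = mex{0} = 1
G(2) = mex{1} = 0
G(3) = mex{0,0} = 1
G(4) = mex{1,1} = 0
G(5) = mex{0,0} = 1
G(6) = mex{1,1} = 0
G(7) = mex{0,0} = 1
G(8) = mex{1,1} = 0
G(9) = mex{0,0,0} = 1
G(10) = mex{1,1,1} = 0
G(11) = mex{0,0,0} = 1
G(12) = mex{1,1,1} = 0
G(13) = mex{0,0,0} = 1
G(14) = mex{1,1,1} = 0
G(n+2) = G(n) holds for n = 0,…,8 (a full window of length max(S) = 9), so the sequence is purely periodic with period 2.

2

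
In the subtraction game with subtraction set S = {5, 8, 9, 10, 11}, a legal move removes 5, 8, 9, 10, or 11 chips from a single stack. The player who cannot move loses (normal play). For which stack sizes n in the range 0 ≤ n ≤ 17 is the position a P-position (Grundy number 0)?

0, 1, 2, 3, 4, 16, 17

G(0) = 0
G(1) = mex{} = 0
G(2) = mex{} = 0
G(3) = mex{} = 0
G(4) = mex{} = 0
G(5) = mex{0} = 1
G(6) = mex{0} = 1
G(7) = mex{0} = 1
G(8) = mex{0,0} = 1
G(9) = mex{0,0,0} = 1
G(10) = mex{1,0,0,0} = 2
G(11) = mex{1,0,0,0,0} = 2
G(12) = mex{1,0,0,0,0} = 2
G(13) = mex{1,1,0,0,0} = 2
G(14) = mex{1,1,1,0,0} = 2
G(15) = mex{2,1,1,1,0} = 3
G(16) = mex{2,1,1,1,1} = 0
G(17) = mex{2,1,1,1,1} = 0
P-positions are exactly the n with G(n) = 0.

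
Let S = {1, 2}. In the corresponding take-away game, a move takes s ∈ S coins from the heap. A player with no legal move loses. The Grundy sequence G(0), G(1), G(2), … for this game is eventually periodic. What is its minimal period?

n :  0  1  2  3  4  5  6  7  8  9 10 11 12 13 14
G :  0  1  2  0  1  2  0  1  2  0  1  2  0  1  2
G(n+3) = G(n) holds for n = 0,…,1 (a full window of length max(S) = 2), so the sequence is purely periodic with period 3.

3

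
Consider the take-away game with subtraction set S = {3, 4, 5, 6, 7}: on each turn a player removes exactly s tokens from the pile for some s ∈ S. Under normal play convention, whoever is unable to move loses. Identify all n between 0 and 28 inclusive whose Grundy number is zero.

G(0) = 0
G(1) = mex{} = 0
G(2) = mex{} = 0
G(3) = mex{0} = 1
G(4) = mex{0,0} = 1
G(5) = mex{0,0,0} = 1
G(6) = mex{1,0,0,0} = 2
G(7) = mex{1,1,0,0,0} = 2
G(8) = mex{1,1,1,0,0} = 2
G(9) = mex{2,1,1,1,0} = 3
G(10) = mex{2,2,1,1,1} = 0
G(11) = mex{2,2,2,1,1} = 0
G(12) = mex{3,2,2,2,1} = 0
G(13) = mex{0,3,2,2,2} = 1
G(14) = mex{0,0,3,2,2} = 1
G(15) = mex{0,0,0,3,2} = 1
G(16) = mex{1,0,0,0,3} = 2
G(17) = mex{1,1,0,0,0} = 2
G(18) = mex{1,1,1,0,0} = 2
G(19) = mex{2,1,1,1,0} = 3
G(20) = mex{2,2,1,1,1} = 0
G(21) = mex{2,2,2,1,1} = 0
G(22) = mex{3,2,2,2,1} = 0
G(23) = mex{0,3,2,2,2} = 1
G(24) = mex{0,0,3,2,2} = 1
G(25) = mex{0,0,0,3,2} = 1
G(26) = mex{1,0,0,0,3} = 2
G(27) = mex{1,1,0,0,0} = 2
G(28) = mex{1,1,1,0,0} = 2
P-positions are exactly the n with G(n) = 0.

0, 1, 2, 10, 11, 12, 20, 21, 22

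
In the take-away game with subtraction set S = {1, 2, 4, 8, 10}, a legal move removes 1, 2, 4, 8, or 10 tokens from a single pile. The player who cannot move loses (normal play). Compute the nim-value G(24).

G(0) = 0
G(1) = mex{0} = 1
G(2) = mex{1,0} = 2
G(3) = mex{2,1} = 0
G(4) = mex{0,2,0} = 1
G(5) = mex{1,0,1} = 2
G(6) = mex{2,1,2} = 0
G(7) = mex{0,2,0} = 1
G(8) = mex{1,0,1,0} = 2
G(9) = mex{2,1,2,1} = 0
G(10) = mex{0,2,0,2,0} = 1
G(11) = mex{1,0,1,0,1} = 2
G(12) = mex{2,1,2,1,2} = 0
G(13) = mex{0,2,0,2,0} = 1
G(14) = mex{1,0,1,0,1} = 2
G(15) = mex{2,1,2,1,2} = 0
G(16) = mex{0,2,0,2,0} = 1
G(17) = mex{1,0,1,0,1} = 2
G(18) = mex{2,1,2,1,2} = 0
G(19) = mex{0,2,0,2,0} = 1
G(20) = mex{1,0,1,0,1} = 2
G(21) = mex{2,1,2,1,2} = 0
G(22) = mex{0,2,0,2,0} = 1
G(23) = mex{1,0,1,0,1} = 2
G(24) = mex{2,1,2,1,2} = 0

0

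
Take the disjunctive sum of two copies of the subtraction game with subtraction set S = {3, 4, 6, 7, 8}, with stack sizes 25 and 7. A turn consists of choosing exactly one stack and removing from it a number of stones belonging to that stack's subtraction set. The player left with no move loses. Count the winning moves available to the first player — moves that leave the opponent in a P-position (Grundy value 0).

All stacks use S = {3, 4, 6, 7, 8}:
n :  0  1  2  3  4  5  6  7  8  9 10 11 12 13 14 15 16 17 18 19 20 21 22 23 24 25
G :  0  0  0  1  1  1  2  2  2  3  3  0  0  0  1  1  1  2  2  2  3  3  0  0  0  1
Stack A: G(25) = 1.
Stack B: G(7) = 2.
Combined Grundy value = 1 ⊕ 2 = 3.
A winning move leaves total XOR = 0, i.e. changes one component's Grundy value g to g ⊕ X where X is the current total.
Stack A: need g' = 1⊕3 = 2. Options: 25−3→G=0, 25−4→G=3, 25−6→G=2, 25−7→G=2, 25−8→G=2. Hits: 3.
Stack B: need g' = 2⊕3 = 1. Options: 7−3→G=1, 7−4→G=1, 7−6→G=0, 7−7→G=0. Hits: 2.

5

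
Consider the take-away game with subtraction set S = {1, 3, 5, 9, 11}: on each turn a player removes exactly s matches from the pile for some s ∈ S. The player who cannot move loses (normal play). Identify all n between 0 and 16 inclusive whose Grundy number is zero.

G(0) = 0
G(1) = mex{0} = 1
G(2) = mex{1} = 0
G(3) = mex{0,0} = 1
G(4) = mex{1,1} = 0
G(5) = mex{0,0,0} = 1
G(6) = mex{1,1,1} = 0
G(7) = mex{0,0,0} = 1
G(8) = mex{1,1,1} = 0
G(9) = mex{0,0,0,0} = 1
G(10) = mex{1,1,1,1} = 0
G(11) = mex{0,0,0,0,0} = 1
G(12) = mex{1,1,1,1,1} = 0
G(13) = mex{0,0,0,0,0} = 1
G(14) = mex{1,1,1,1,1} = 0
G(15) = mex{0,0,0,0,0} = 1
G(16) = mex{1,1,1,1,1} = 0
P-positions are exactly the n with G(n) = 0.

0, 2, 4, 6, 8, 10, 12, 14, 16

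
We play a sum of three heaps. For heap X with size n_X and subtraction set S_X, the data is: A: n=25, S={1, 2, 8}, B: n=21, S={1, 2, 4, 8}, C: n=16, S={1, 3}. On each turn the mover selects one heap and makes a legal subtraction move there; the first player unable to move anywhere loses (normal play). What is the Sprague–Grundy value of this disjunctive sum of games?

1

Heap A, S = {1, 2, 8}:
G(0) = 0
G(1) = mex{0} = 1
G(2) = mex{1,0} = 2
G(3) = mex{2,1} = 0
G(4) = mex{0,2} = 1
G(5) = mex{1,0} = 2
G(6) = mex{2,1} = 0
G(7) = mex{0,2} = 1
G(8) = mex{1,0,0} = 2
G(9) = mex{2,1,1} = 0
G(10) = mex{0,2,2} = 1
G(11) = mex{1,0,0} = 2
G(12) = mex{2,1,1} = 0
G(13) = mex{0,2,2} = 1
G(14) = mex{1,0,0} = 2
G(15) = mex{2,1,1} = 0
G(16) = mex{0,2,2} = 1
G(17) = mex{1,0,0} = 2
G(18) = mex{2,1,1} = 0
G(19) = mex{0,2,2} = 1
G(20) = mex{1,0,0} = 2
G(21) = mex{2,1,1} = 0
G(22) = mex{0,2,2} = 1
G(23) = mex{1,0,0} = 2
G(24) = mex{2,1,1} = 0
G(25) = mex{0,2,2} = 1
G_A(25) = 1.
Heap B, S = {1, 2, 4, 8}:
n :  0  1  2  3  4  5  6  7  8  9 10 11 12 13 14 15 16 17 18 19 20 21
G :  0  1  2  0  1  2  0  1  2  0  1  2  0  1  2  0  1  2  0  1  2  0
G_B(21) = 0.
Heap C, S = {1, 3}:
G(0) = 0
G(1) = mex{0} = 1
G(2) = mex{1} = 0
G(3) = mex{0,0} = 1
G(4) = mex{1,1} = 0
G(5) = mex{0,0} = 1
G(6) = mex{1,1} = 0
G(7) = mex{0,0} = 1
G(8) = mex{1,1} = 0
G(9) = mex{0,0} = 1
G(10) = mex{1,1} = 0
G(11) = mex{0,0} = 1
G(12) = mex{1,1} = 0
G(13) = mex{0,0} = 1
G(14) = mex{1,1} = 0
G(15) = mex{0,0} = 1
G(16) = mex{1,1} = 0
G_C(16) = 0.
Combined Grundy value = 1 ⊕ 0 ⊕ 0 = 1.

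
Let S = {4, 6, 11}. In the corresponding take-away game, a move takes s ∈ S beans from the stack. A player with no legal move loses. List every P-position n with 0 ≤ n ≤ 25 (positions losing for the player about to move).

0, 1, 2, 3, 10, 15, 17, 18, 20, 25

G(0) = 0
G(1) = mex{} = 0
G(2) = mex{} = 0
G(3) = mex{} = 0
G(4) = mex{0} = 1
G(5) = mex{0} = 1
G(6) = mex{0,0} = 1
G(7) = mex{0,0} = 1
G(8) = mex{1,0} = 2
G(9) = mex{1,0} = 2
G(10) = mex{1,1} = 0
G(11) = mex{1,1,0} = 2
G(12) = mex{2,1,0} = 3
G(13) = mex{2,1,0} = 3
G(14) = mex{0,2,0} = 1
G(15) = mex{2,2,1} = 0
G(16) = mex{3,0,1} = 2
G(17) = mex{3,2,1} = 0
G(18) = mex{1,3,1} = 0
G(19) = mex{0,3,2} = 1
G(20) = mex{2,1,2} = 0
G(21) = mex{0,0,0} = 1
G(22) = mex{0,2,2} = 1
G(23) = mex{1,0,3} = 2
G(24) = mex{0,0,3} = 1
G(25) = mex{1,1,1} = 0
P-positions are exactly the n with G(n) = 0.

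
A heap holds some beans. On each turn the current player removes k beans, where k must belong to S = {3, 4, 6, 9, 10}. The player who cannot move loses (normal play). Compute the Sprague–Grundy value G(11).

3

G(0) = 0
G(1) = mex{} = 0
G(2) = mex{} = 0
G(3) = mex{0} = 1
G(4) = mex{0,0} = 1
G(5) = mex{0,0} = 1
G(6) = mex{1,0,0} = 2
G(7) = mex{1,1,0} = 2
G(8) = mex{1,1,0} = 2
G(9) = mex{2,1,1,0} = 3
G(10) = mex{2,2,1,0,0} = 3
G(11) = mex{2,2,1,0,0} = 3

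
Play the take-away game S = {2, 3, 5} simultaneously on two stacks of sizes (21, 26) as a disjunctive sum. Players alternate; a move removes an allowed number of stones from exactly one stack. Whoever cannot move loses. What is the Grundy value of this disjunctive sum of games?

2

All stacks use S = {2, 3, 5}:
n :  0  1  2  3  4  5  6  7  8  9 10 11 12 13 14 15 16 17 18 19 20 21 22 23 24 25 26
G :  0  0  1  1  2  2  3  0  0  1  1  2  2  3  0  0  1  1  2  2  3  0  0  1  1  2  2
Stack A: G(21) = 0.
Stack B: G(26) = 2.
Combined Grundy value = 0 ⊕ 2 = 2.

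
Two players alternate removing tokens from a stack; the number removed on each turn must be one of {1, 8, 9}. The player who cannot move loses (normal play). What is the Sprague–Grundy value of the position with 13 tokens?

n :  0  1  2  3  4  5  6  7  8  9 10 11 12 13
G :  0  1  0  1  0  1  0  1  2  3  2  3  2  3

3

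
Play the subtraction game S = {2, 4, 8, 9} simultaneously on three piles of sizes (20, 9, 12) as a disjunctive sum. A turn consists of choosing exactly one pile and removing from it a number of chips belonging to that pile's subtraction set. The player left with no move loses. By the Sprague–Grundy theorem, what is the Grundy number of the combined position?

All piles use S = {2, 4, 8, 9}:
n :  0  1  2  3  4  5  6  7  8  9 10 11 12 13 14 15 16 17 18 19 20
G :  0  0  1  1  2  2  0  0  1  1  2  2  0  0  1  1  2  2  0  0  1
Pile A: G(20) = 1.
Pile B: G(9) = 1.
Pile C: G(12) = 0.
Combined Grundy value = 1 ⊕ 1 ⊕ 0 = 0.

0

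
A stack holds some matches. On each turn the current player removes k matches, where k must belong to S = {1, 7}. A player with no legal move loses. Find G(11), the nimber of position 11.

n :  0  1  2  3  4  5  6  7  8  9 10 11
G :  0  1  0  1  0  1  0  1  0  1  0  1

1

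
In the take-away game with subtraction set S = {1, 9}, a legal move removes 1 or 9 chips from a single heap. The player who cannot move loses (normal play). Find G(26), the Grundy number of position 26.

G(0) = 0
G(1) = mex{0} = 1
G(2) = mex{1} = 0
G(3) = mex{0} = 1
G(4) = mex{1} = 0
G(5) = mex{0} = 1
G(6) = mex{1} = 0
G(7) = mex{0} = 1
G(8) = mex{1} = 0
G(9) = mex{0,0} = 1
G(10) = mex{1,1} = 0
G(11) = mex{0,0} = 1
G(12) = mex{1,1} = 0
G(13) = mex{0,0} = 1
G(14) = mex{1,1} = 0
G(15) = mex{0,0} = 1
G(16) = mex{1,1} = 0
G(17) = mex{0,0} = 1
G(18) = mex{1,1} = 0
G(19) = mex{0,0} = 1
G(20) = mex{1,1} = 0
G(21) = mex{0,0} = 1
G(22) = mex{1,1} = 0
G(23) = mex{0,0} = 1
G(24) = mex{1,1} = 0
G(25) = mex{0,0} = 1
G(26) = mex{1,1} = 0

0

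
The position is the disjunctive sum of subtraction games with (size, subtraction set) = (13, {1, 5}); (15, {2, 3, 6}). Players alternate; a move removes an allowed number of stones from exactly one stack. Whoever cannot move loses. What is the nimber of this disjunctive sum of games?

Stack A, S = {1, 5}:
n :  0  1  2  3  4  5  6  7  8  9 10 11 12 13
G :  0  1  0  1  0  1  0  1  0  1  0  1  0  1
G_A(13) = 1.
Stack B, S = {2, 3, 6}:
n :  0  1  2  3  4  5  6  7  8  9 10 11 12 13 14 15
G :  0  0  1  1  2  0  3  1  2  0  0  1  1  2  0  3
G_B(15) = 3.
Combined Grundy value = 1 ⊕ 3 = 2.

2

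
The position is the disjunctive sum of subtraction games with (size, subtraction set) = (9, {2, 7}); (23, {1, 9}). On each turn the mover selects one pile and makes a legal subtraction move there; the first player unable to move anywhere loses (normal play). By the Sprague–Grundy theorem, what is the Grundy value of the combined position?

1

Pile A, S = {2, 7}:
G(0) = 0
G(1) = mex{} = 0
G(2) = mex{0} = 1
G(3) = mex{0} = 1
G(4) = mex{1} = 0
G(5) = mex{1} = 0
G(6) = mex{0} = 1
G(7) = mex{0,0} = 1
G(8) = mex{1,0} = 2
G(9) = mex{1,1} = 0
G_A(9) = 0.
Pile B, S = {1, 9}:
G(0) = 0
G(1) = mex{0} = 1
G(2) = mex{1} = 0
G(3) = mex{0} = 1
G(4) = mex{1} = 0
G(5) = mex{0} = 1
G(6) = mex{1} = 0
G(7) = mex{0} = 1
G(8) = mex{1} = 0
G(9) = mex{0,0} = 1
G(10) = mex{1,1} = 0
G(11) = mex{0,0} = 1
G(12) = mex{1,1} = 0
G(13) = mex{0,0} = 1
G(14) = mex{1,1} = 0
G(15) = mex{0,0} = 1
G(16) = mex{1,1} = 0
G(17) = mex{0,0} = 1
G(18) = mex{1,1} = 0
G(19) = mex{0,0} = 1
G(20) = mex{1,1} = 0
G(21) = mex{0,0} = 1
G(22) = mex{1,1} = 0
G(23) = mex{0,0} = 1
G_B(23) = 1.
Combined Grundy value = 0 ⊕ 1 = 1.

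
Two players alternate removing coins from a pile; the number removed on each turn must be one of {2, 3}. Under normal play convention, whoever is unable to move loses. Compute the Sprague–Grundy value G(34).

G(0) = 0
G(1) = mex{} = 0
G(2) = mex{0} = 1
G(3) = mex{0,0} = 1
G(4) = mex{1,0} = 2
G(5) = mex{1,1} = 0
G(6) = mex{2,1} = 0
G(7) = mex{0,2} = 1
G(8) = mex{0,0} = 1
G(9) = mex{1,0} = 2
G(10) = mex{1,1} = 0
G(11) = mex{2,1} = 0
G(12) = mex{0,2} = 1
G(13) = mex{0,0} = 1
G(14) = mex{1,0} = 2
G(15) = mex{1,1} = 0
G(16) = mex{2,1} = 0
G(17) = mex{0,2} = 1
G(18) = mex{0,0} = 1
G(19) = mex{1,0} = 2
G(20) = mex{1,1} = 0
G(21) = mex{2,1} = 0
G(22) = mex{0,2} = 1
G(23) = mex{0,0} = 1
G(24) = mex{1,0} = 2
G(25) = mex{1,1} = 0
G(26) = mex{2,1} = 0
G(27) = mex{0,2} = 1
G(28) = mex{0,0} = 1
G(29) = mex{1,0} = 2
G(30) = mex{1,1} = 0
G(31) = mex{2,1} = 0
G(32) = mex{0,2} = 1
G(33) = mex{0,0} = 1
G(34) = mex{1,0} = 2

2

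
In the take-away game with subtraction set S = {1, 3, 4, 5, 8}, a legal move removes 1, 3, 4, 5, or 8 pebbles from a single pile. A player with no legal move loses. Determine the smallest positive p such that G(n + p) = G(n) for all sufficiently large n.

G(0) = 0
G(1) = mex{0} = 1
G(2) = mex{1} = 0
G(3) = mex{0,0} = 1
G(4) = mex{1,1,0} = 2
G(5) = mex{2,0,1,0} = 3
G(6) = mex{3,1,0,1} = 2
G(7) = mex{2,2,1,0} = 3
G(8) = mex{3,3,2,1,0} = 4
G(9) = mex{4,2,3,2,1} = 0
G(10) = mex{0,3,2,3,0} = 1
G(11) = mex{1,4,3,2,1} = 0
G(12) = mex{0,0,4,3,2} = 1
G(13) = mex{1,1,0,4,3} = 2
G(14) = mex{2,0,1,0,2} = 3
G(15) = mex{3,1,0,1,3} = 2
G(16) = mex{2,2,1,0,4} = 3
G(17) = mex{3,3,2,1,0} = 4
G(18) = mex{4,2,3,2,1} = 0
G(19) = mex{0,3,2,3,0} = 1
G(n+9) = G(n) holds for n = 0,…,7 (a full window of length max(S) = 8), so the sequence is purely periodic with period 9.

9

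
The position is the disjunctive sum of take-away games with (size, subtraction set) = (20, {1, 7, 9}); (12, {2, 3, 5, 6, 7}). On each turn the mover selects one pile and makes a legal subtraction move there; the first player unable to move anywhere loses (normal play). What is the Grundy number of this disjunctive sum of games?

Pile A, S = {1, 7, 9}:
G(0) = 0
G(1) = mex{0} = 1
G(2) = mex{1} = 0
G(3) = mex{0} = 1
G(4) = mex{1} = 0
G(5) = mex{0} = 1
G(6) = mex{1} = 0
G(7) = mex{0,0} = 1
G(8) = mex{1,1} = 0
G(9) = mex{0,0,0} = 1
G(10) = mex{1,1,1} = 0
G(11) = mex{0,0,0} = 1
G(12) = mex{1,1,1} = 0
G(13) = mex{0,0,0} = 1
G(14) = mex{1,1,1} = 0
G(15) = mex{0,0,0} = 1
G(16) = mex{1,1,1} = 0
G(17) = mex{0,0,0} = 1
G(18) = mex{1,1,1} = 0
G(19) = mex{0,0,0} = 1
G(20) = mex{1,1,1} = 0
G_A(20) = 0.
Pile B, S = {2, 3, 5, 6, 7}:
n :  0  1  2  3  4  5  6  7  8  9 10 11 12
G :  0  0  1  1  2  2  3  3  4  0  0  1  1
G_B(12) = 1.
Combined Grundy value = 0 ⊕ 1 = 1.

1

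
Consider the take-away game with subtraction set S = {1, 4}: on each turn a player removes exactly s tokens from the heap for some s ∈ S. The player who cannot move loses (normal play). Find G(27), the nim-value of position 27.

0

G(0) = 0
G(1) = mex{0} = 1
G(2) = mex{1} = 0
G(3) = mex{0} = 1
G(4) = mex{1,0} = 2
G(5) = mex{2,1} = 0
G(6) = mex{0,0} = 1
G(7) = mex{1,1} = 0
G(8) = mex{0,2} = 1
G(9) = mex{1,0} = 2
G(10) = mex{2,1} = 0
G(11) = mex{0,0} = 1
G(12) = mex{1,1} = 0
G(13) = mex{0,2} = 1
G(14) = mex{1,0} = 2
G(15) = mex{2,1} = 0
G(16) = mex{0,0} = 1
G(17) = mex{1,1} = 0
G(18) = mex{0,2} = 1
G(19) = mex{1,0} = 2
G(20) = mex{2,1} = 0
G(21) = mex{0,0} = 1
G(22) = mex{1,1} = 0
G(23) = mex{0,2} = 1
G(24) = mex{1,0} = 2
G(25) = mex{2,1} = 0
G(26) = mex{0,0} = 1
G(27) = mex{1,1} = 0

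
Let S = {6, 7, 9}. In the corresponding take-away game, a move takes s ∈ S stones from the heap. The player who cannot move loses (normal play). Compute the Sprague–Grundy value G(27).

G(0) = 0
G(1) = mex{} = 0
G(2) = mex{} = 0
G(3) = mex{} = 0
G(4) = mex{} = 0
G(5) = mex{} = 0
G(6) = mex{0} = 1
G(7) = mex{0,0} = 1
G(8) = mex{0,0} = 1
G(9) = mex{0,0,0} = 1
G(10) = mex{0,0,0} = 1
G(11) = mex{0,0,0} = 1
G(12) = mex{1,0,0} = 2
G(13) = mex{1,1,0} = 2
G(14) = mex{1,1,0} = 2
G(15) = mex{1,1,1} = 0
G(16) = mex{1,1,1} = 0
G(17) = mex{1,1,1} = 0
G(18) = mex{2,1,1} = 0
G(19) = mex{2,2,1} = 0
G(20) = mex{2,2,1} = 0
G(21) = mex{0,2,2} = 1
G(22) = mex{0,0,2} = 1
G(23) = mex{0,0,2} = 1
G(24) = mex{0,0,0} = 1
G(25) = mex{0,0,0} = 1
G(26) = mex{0,0,0} = 1
G(27) = mex{1,0,0} = 2

2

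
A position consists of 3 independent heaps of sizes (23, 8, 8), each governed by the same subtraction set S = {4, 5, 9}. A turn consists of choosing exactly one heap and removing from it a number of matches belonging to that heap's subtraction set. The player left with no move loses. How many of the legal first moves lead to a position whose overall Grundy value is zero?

All heaps use S = {4, 5, 9}:
G(0) = 0
G(1) = mex{} = 0
G(2) = mex{} = 0
G(3) = mex{} = 0
G(4) = mex{0} = 1
G(5) = mex{0,0} = 1
G(6) = mex{0,0} = 1
G(7) = mex{0,0} = 1
G(8) = mex{1,0} = 2
G(9) = mex{1,1,0} = 2
G(10) = mex{1,1,0} = 2
G(11) = mex{1,1,0} = 2
G(12) = mex{2,1,0} = 3
G(13) = mex{2,2,1} = 0
G(14) = mex{2,2,1} = 0
G(15) = mex{2,2,1} = 0
G(16) = mex{3,2,1} = 0
G(17) = mex{0,3,2} = 1
G(18) = mex{0,0,2} = 1
G(19) = mex{0,0,2} = 1
G(20) = mex{0,0,2} = 1
G(21) = mex{1,0,3} = 2
G(22) = mex{1,1,0} = 2
G(23) = mex{1,1,0} = 2
Heap A: G(23) = 2.
Heap B: G(8) = 2.
Heap C: G(8) = 2.
Combined Grundy value = 2 ⊕ 2 ⊕ 2 = 2.
A winning move leaves total XOR = 0, i.e. changes one component's Grundy value g to g ⊕ X where X is the current total.
Heap A: need g' = 2⊕2 = 0. Options: 23−4→G=1, 23−5→G=1, 23−9→G=0. Hits: 1.
Heap B: need g' = 2⊕2 = 0. Options: 8−4→G=1, 8−5→G=0. Hits: 1.
Heap C: need g' = 2⊕2 = 0. Options: 8−4→G=1, 8−5→G=0. Hits: 1.

3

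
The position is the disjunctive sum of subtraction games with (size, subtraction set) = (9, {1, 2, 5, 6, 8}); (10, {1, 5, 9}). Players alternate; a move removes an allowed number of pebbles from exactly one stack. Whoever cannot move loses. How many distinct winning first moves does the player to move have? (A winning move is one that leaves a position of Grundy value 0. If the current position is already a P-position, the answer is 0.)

2

Stack A, S = {1, 2, 5, 6, 8}:
G(0) = 0
G(1) = mex{0} = 1
G(2) = mex{1,0} = 2
G(3) = mex{2,1} = 0
G(4) = mex{0,2} = 1
G(5) = mex{1,0,0} = 2
G(6) = mex{2,1,1,0} = 3
G(7) = mex{3,2,2,1} = 0
G(8) = mex{0,3,0,2,0} = 1
G(9) = mex{1,0,1,0,1} = 2
G_A(9) = 2.
Stack B, S = {1, 5, 9}:
n :  0  1  2  3  4  5  6  7  8  9 10
G :  0  1  0  1  0  1  0  1  0  1  0
G_B(10) = 0.
Combined Grundy value = 2 ⊕ 0 = 2.
A winning move leaves total XOR = 0, i.e. changes one component's Grundy value g to g ⊕ X where X is the current total.
Stack A: need g' = 2⊕2 = 0. Options: 9−1→G=1, 9−2→G=0, 9−5→G=1, 9−6→G=0, 9−8→G=1. Hits: 2.
Stack B: need g' = 0⊕2 = 2. Options: 10−1→G=1, 10−5→G=1, 10−9→G=1. Hits: 0.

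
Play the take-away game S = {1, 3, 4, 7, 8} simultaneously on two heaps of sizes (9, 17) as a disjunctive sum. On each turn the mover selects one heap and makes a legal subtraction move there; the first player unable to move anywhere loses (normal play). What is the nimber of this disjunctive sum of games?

All heaps use S = {1, 3, 4, 7, 8}:
n :  0  1  2  3  4  5  6  7  8  9 10 11 12 13 14 15 16 17
G :  0  1  0  1  2  3  2  3  4  5  4  0  1  0  1  2  3  2
Heap A: G(9) = 5.
Heap B: G(17) = 2.
Combined Grundy value = 5 ⊕ 2 = 7.

7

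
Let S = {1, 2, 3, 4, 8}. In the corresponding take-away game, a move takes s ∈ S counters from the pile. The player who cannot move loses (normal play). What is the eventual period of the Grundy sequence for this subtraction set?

G(0) = 0
G(1) = mex{0} = 1
G(2) = mex{1,0} = 2
G(3) = mex{2,1,0} = 3
G(4) = mex{3,2,1,0} = 4
G(5) = mex{4,3,2,1} = 0
G(6) = mex{0,4,3,2} = 1
G(7) = mex{1,0,4,3} = 2
G(8) = mex{2,1,0,4,0} = 3
G(9) = mex{3,2,1,0,1} = 4
G(10) = mex{4,3,2,1,2} = 0
G(11) = mex{0,4,3,2,3} = 1
G(12) = mex{1,0,4,3,4} = 2
G(13) = mex{2,1,0,4,0} = 3
G(14) = mex{3,2,1,0,1} = 4
G(n+5) = G(n) holds for n = 0,…,7 (a full window of length max(S) = 8), so the sequence is purely periodic with period 5.

5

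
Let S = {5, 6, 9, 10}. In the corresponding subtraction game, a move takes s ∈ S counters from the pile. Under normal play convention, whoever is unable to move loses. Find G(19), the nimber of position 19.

0

G(0) = 0
G(1) = mex{} = 0
G(2) = mex{} = 0
G(3) = mex{} = 0
G(4) = mex{} = 0
G(5) = mex{0} = 1
G(6) = mex{0,0} = 1
G(7) = mex{0,0} = 1
G(8) = mex{0,0} = 1
G(9) = mex{0,0,0} = 1
G(10) = mex{1,0,0,0} = 2
G(11) = mex{1,1,0,0} = 2
G(12) = mex{1,1,0,0} = 2
G(13) = mex{1,1,0,0} = 2
G(14) = mex{1,1,1,0} = 2
G(15) = mex{2,1,1,1} = 0
G(16) = mex{2,2,1,1} = 0
G(17) = mex{2,2,1,1} = 0
G(18) = mex{2,2,1,1} = 0
G(19) = mex{2,2,2,1} = 0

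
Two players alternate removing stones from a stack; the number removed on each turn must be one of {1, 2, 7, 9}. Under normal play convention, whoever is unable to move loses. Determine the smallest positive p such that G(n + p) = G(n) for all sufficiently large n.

n :  0  1  2  3  4  5  6  7  8  9 10 11 12 13 14 15 16 17 18 19 20 21 22 23
G :  0  1  2  0  1  2  0  1  2  3  4  0  1  2  0  1  2  0  1  2  3  4  0  1
G(n+11) = G(n) holds for n = 0,…,8 (a full window of length max(S) = 9), so the sequence is purely periodic with period 11.

11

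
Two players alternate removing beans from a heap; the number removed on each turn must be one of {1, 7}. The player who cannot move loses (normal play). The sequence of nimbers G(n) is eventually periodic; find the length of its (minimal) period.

n :  0  1  2  3  4  5  6  7  8  9 10 11 12 13 14
G :  0  1  0  1  0  1  0  1  0  1  0  1  0  1  0
G(n+2) = G(n) holds for n = 0,…,6 (a full window of length max(S) = 7), so the sequence is purely periodic with period 2.

2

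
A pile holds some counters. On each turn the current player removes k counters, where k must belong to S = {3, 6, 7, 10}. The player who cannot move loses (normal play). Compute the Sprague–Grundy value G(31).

1

n :  0  1  2  3  4  5  6  7  8  9 10 11 12 13 14 15 16 17 18 19 20 21 22 23 24 25 26 27 28 29 30 31
G :  0  0  0  1  1  1  2  2  2  3  3  3  4  0  0  0  1  1  1  2  2  2  3  3  3  4  0  0  0  1  1  1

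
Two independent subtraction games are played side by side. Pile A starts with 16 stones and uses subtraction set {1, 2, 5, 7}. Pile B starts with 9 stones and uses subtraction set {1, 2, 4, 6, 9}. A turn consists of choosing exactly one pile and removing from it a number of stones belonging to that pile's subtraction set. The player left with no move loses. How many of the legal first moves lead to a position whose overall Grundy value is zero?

0

Pile A, S = {1, 2, 5, 7}:
G(0) = 0
G(1) = mex{0} = 1
G(2) = mex{1,0} = 2
G(3) = mex{2,1} = 0
G(4) = mex{0,2} = 1
G(5) = mex{1,0,0} = 2
G(6) = mex{2,1,1} = 0
G(7) = mex{0,2,2,0} = 1
G(8) = mex{1,0,0,1} = 2
G(9) = mex{2,1,1,2} = 0
G(10) = mex{0,2,2,0} = 1
G(11) = mex{1,0,0,1} = 2
G(12) = mex{2,1,1,2} = 0
G(13) = mex{0,2,2,0} = 1
G(14) = mex{1,0,0,1} = 2
G(15) = mex{2,1,1,2} = 0
G(16) = mex{0,2,2,0} = 1
G_A(16) = 1.
Pile B, S = {1, 2, 4, 6, 9}:
G(0) = 0
G(1) = mex{0} = 1
G(2) = mex{1,0} = 2
G(3) = mex{2,1} = 0
G(4) = mex{0,2,0} = 1
G(5) = mex{1,0,1} = 2
G(6) = mex{2,1,2,0} = 3
G(7) = mex{3,2,0,1} = 4
G(8) = mex{4,3,1,2} = 0
G(9) = mex{0,4,2,0,0} = 1
G_B(9) = 1.
Combined Grundy value = 1 ⊕ 1 = 0.
A winning move leaves total XOR = 0, i.e. changes one component's Grundy value g to g ⊕ X where X is the current total.
Pile A: target g' = 1⊕0 = 1, but every legal move changes the Grundy value (mex property), so 0 moves.
Pile B: target g' = 1⊕0 = 1, but every legal move changes the Grundy value (mex property), so 0 moves.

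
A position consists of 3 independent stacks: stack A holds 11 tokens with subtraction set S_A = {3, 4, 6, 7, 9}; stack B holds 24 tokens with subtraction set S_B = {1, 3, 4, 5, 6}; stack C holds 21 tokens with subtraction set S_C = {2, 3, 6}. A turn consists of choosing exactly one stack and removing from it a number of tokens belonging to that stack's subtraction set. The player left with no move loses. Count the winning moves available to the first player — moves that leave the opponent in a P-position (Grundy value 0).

Stack A, S = {3, 4, 6, 7, 9}:
n :  0  1  2  3  4  5  6  7  8  9 10 11
G :  0  0  0  1  1  1  2  2  2  3  3  3
G_A(11) = 3.
Stack B, S = {1, 3, 4, 5, 6}:
G(0) = 0
G(1) = mex{0} = 1
G(2) = mex{1} = 0
G(3) = mex{0,0} = 1
G(4) = mex{1,1,0} = 2
G(5) = mex{2,0,1,0} = 3
G(6) = mex{3,1,0,1,0} = 2
G(7) = mex{2,2,1,0,1} = 3
G(8) = mex{3,3,2,1,0} = 4
G(9) = mex{4,2,3,2,1} = 0
G(10) = mex{0,3,2,3,2} = 1
G(11) = mex{1,4,3,2,3} = 0
G(12) = mex{0,0,4,3,2} = 1
G(13) = mex{1,1,0,4,3} = 2
G(14) = mex{2,0,1,0,4} = 3
G(15) = mex{3,1,0,1,0} = 2
G(16) = mex{2,2,1,0,1} = 3
G(17) = mex{3,3,2,1,0} = 4
G(18) = mex{4,2,3,2,1} = 0
G(19) = mex{0,3,2,3,2} = 1
G(20) = mex{1,4,3,2,3} = 0
G(21) = mex{0,0,4,3,2} = 1
G(22) = mex{1,1,0,4,3} = 2
G(23) = mex{2,0,1,0,4} = 3
G(24) = mex{3,1,0,1,0} = 2
G_B(24) = 2.
Stack C, S = {2, 3, 6}:
G(0) = 0
G(1) = mex{} = 0
G(2) = mex{0} = 1
G(3) = mex{0,0} = 1
G(4) = mex{1,0} = 2
G(5) = mex{1,1} = 0
G(6) = mex{2,1,0} = 3
G(7) = mex{0,2,0} = 1
G(8) = mex{3,0,1} = 2
G(9) = mex{1,3,1} = 0
G(10) = mex{2,1,2} = 0
G(11) = mex{0,2,0} = 1
G(12) = mex{0,0,3} = 1
G(13) = mex{1,0,1} = 2
G(14) = mex{1,1,2} = 0
G(15) = mex{2,1,0} = 3
G(16) = mex{0,2,0} = 1
G(17) = mex{3,0,1} = 2
G(18) = mex{1,3,1} = 0
G(19) = mex{2,1,2} = 0
G(20) = mex{0,2,0} = 1
G(21) = mex{0,0,3} = 1
G_C(21) = 1.
Combined Grundy value = 3 ⊕ 2 ⊕ 1 = 0.
A winning move leaves total XOR = 0, i.e. changes one component's Grundy value g to g ⊕ X where X is the current total.
Stack A: target g' = 3⊕0 = 3, but every legal move changes the Grundy value (mex property), so 0 moves.
Stack B: target g' = 2⊕0 = 2, but every legal move changes the Grundy value (mex property), so 0 moves.
Stack C: target g' = 1⊕0 = 1, but every legal move changes the Grundy value (mex property), so 0 moves.

0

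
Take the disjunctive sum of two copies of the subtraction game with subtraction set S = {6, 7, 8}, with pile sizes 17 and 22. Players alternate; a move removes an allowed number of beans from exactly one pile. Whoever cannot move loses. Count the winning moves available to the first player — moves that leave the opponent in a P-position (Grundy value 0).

All piles use S = {6, 7, 8}:
G(0) = 0
G(1) = mex{} = 0
G(2) = mex{} = 0
G(3) = mex{} = 0
G(4) = mex{} = 0
G(5) = mex{} = 0
G(6) = mex{0} = 1
G(7) = mex{0,0} = 1
G(8) = mex{0,0,0} = 1
G(9) = mex{0,0,0} = 1
G(10) = mex{0,0,0} = 1
G(11) = mex{0,0,0} = 1
G(12) = mex{1,0,0} = 2
G(13) = mex{1,1,0} = 2
G(14) = mex{1,1,1} = 0
G(15) = mex{1,1,1} = 0
G(16) = mex{1,1,1} = 0
G(17) = mex{1,1,1} = 0
G(18) = mex{2,1,1} = 0
G(19) = mex{2,2,1} = 0
G(20) = mex{0,2,2} = 1
G(21) = mex{0,0,2} = 1
G(22) = mex{0,0,0} = 1
Pile A: G(17) = 0.
Pile B: G(22) = 1.
Combined Grundy value = 0 ⊕ 1 = 1.
A winning move leaves total XOR = 0, i.e. changes one component's Grundy value g to g ⊕ X where X is the current total.
Pile A: need g' = 0⊕1 = 1. Options: 17−6→G=1, 17−7→G=1, 17−8→G=1. Hits: 3.
Pile B: need g' = 1⊕1 = 0. Options: 22−6→G=0, 22−7→G=0, 22−8→G=0. Hits: 3.

6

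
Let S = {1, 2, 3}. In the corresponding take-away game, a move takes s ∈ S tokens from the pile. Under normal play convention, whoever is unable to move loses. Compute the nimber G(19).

3

G(0) = 0
G(1) = mex{0} = 1
G(2) = mex{1,0} = 2
G(3) = mex{2,1,0} = 3
G(4) = mex{3,2,1} = 0
G(5) = mex{0,3,2} = 1
G(6) = mex{1,0,3} = 2
G(7) = mex{2,1,0} = 3
G(8) = mex{3,2,1} = 0
G(9) = mex{0,3,2} = 1
G(10) = mex{1,0,3} = 2
G(11) = mex{2,1,0} = 3
G(12) = mex{3,2,1} = 0
G(13) = mex{0,3,2} = 1
G(14) = mex{1,0,3} = 2
G(15) = mex{2,1,0} = 3
G(16) = mex{3,2,1} = 0
G(17) = mex{0,3,2} = 1
G(18) = mex{1,0,3} = 2
G(19) = mex{2,1,0} = 3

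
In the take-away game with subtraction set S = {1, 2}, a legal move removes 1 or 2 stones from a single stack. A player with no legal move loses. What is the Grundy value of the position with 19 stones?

n :  0  1  2  3  4  5  6  7  8  9 10 11 12 13 14 15 16 17 18 19
G :  0  1  2  0  1  2  0  1  2  0  1  2  0  1  2  0  1  2  0  1

1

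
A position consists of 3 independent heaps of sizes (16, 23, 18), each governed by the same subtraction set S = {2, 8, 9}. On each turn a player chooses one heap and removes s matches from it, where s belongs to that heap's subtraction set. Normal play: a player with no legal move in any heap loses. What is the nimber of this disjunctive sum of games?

0

All heaps use S = {2, 8, 9}:
n :  0  1  2  3  4  5  6  7  8  9 10 11 12 13 14 15 16 17 18 19 20 21 22 23
G :  0  0  1  1  0  0  1  1  2  2  3  0  2  1  3  0  0  1  1  2  3  0  0  1
Heap A: G(16) = 0.
Heap B: G(23) = 1.
Heap C: G(18) = 1.
Combined Grundy value = 0 ⊕ 1 ⊕ 1 = 0.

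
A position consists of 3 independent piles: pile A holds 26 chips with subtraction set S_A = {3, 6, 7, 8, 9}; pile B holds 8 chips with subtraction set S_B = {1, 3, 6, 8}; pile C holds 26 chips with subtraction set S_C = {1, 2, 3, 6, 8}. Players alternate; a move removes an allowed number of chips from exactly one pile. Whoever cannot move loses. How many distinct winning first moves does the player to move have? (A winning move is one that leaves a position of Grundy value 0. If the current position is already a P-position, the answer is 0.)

2

Pile A, S = {3, 6, 7, 8, 9}:
n :  0  1  2  3  4  5  6  7  8  9 10 11 12 13 14 15 16 17 18 19 20 21 22 23 24 25 26
G :  0  0  0  1  1  1  2  2  2  3  3  3  0  0  0  1  1  1  2  2  2  3  3  3  0  0  0
G_A(26) = 0.
Pile B, S = {1, 3, 6, 8}:
n : 0 1 2 3 4 5 6 7 8
G : 0 1 0 1 0 1 2 3 2
G_B(8) = 2.
Pile C, S = {1, 2, 3, 6, 8}:
n :  0  1  2  3  4  5  6  7  8  9 10 11 12 13 14 15 16 17 18 19 20 21 22 23 24 25 26
G :  0  1  2  3  0  1  2  3  4  0  1  2  3  0  1  2  3  4  0  1  2  3  0  1  2  3  4
G_C(26) = 4.
Combined Grundy value = 0 ⊕ 2 ⊕ 4 = 6.
A winning move leaves total XOR = 0, i.e. changes one component's Grundy value g to g ⊕ X where X is the current total.
Pile A: need g' = 0⊕6 = 6. Options: 26−3→G=3, 26−6→G=2, 26−7→G=2, 26−8→G=2, 26−9→G=1. Hits: 0.
Pile B: need g' = 2⊕6 = 4. Options: 8−1→G=3, 8−3→G=1, 8−6→G=0, 8−8→G=0. Hits: 0.
Pile C: need g' = 4⊕6 = 2. Options: 26−1→G=3, 26−2→G=2, 26−3→G=1, 26−6→G=2, 26−8→G=0. Hits: 2.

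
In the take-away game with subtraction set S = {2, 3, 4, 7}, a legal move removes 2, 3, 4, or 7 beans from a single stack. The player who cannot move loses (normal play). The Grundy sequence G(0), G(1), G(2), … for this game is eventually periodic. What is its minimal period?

G(0) = 0
G(1) = mex{} = 0
G(2) = mex{0} = 1
G(3) = mex{0,0} = 1
G(4) = mex{1,0,0} = 2
G(5) = mex{1,1,0} = 2
G(6) = mex{2,1,1} = 0
G(7) = mex{2,2,1,0} = 3
G(8) = mex{0,2,2,0} = 1
G(9) = mex{3,0,2,1} = 4
G(10) = mex{1,3,0,1} = 2
G(11) = mex{4,1,3,2} = 0
G(12) = mex{2,4,1,2} = 0
G(13) = mex{0,2,4,0} = 1
G(14) = mex{0,0,2,3} = 1
G(15) = mex{1,0,0,1} = 2
G(16) = mex{1,1,0,4} = 2
G(17) = mex{2,1,1,2} = 0
G(18) = mex{2,2,1,0} = 3
G(19) = mex{0,2,2,0} = 1
G(20) = mex{3,0,2,1} = 4
G(21) = mex{1,3,0,1} = 2
G(22) = mex{4,1,3,2} = 0
G(23) = mex{2,4,1,2} = 0
G(n+11) = G(n) holds for n = 0,…,6 (a full window of length max(S) = 7), so the sequence is purely periodic with period 11.

11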